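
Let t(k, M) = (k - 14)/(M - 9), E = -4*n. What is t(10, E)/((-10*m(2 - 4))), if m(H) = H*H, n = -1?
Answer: -1/50 ≈ -0.020000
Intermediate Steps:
E = 4 (E = -4*(-1) = 4)
m(H) = H²
t(k, M) = (-14 + k)/(-9 + M)
t(10, E)/((-10*m(2 - 4))) = ((-14 + 10)/(-9 + 4))/((-10*(2 - 4)²)) = (-4/(-5))/((-10*(-2)²)) = (-⅕*(-4))/((-10*4)) = (⅘)/(-40) = (⅘)*(-1/40) = -1/50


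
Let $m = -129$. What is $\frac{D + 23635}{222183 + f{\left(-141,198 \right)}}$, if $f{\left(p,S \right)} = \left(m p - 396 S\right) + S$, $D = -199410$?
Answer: $- \frac{175775}{162162} \approx -1.0839$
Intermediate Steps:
$f{\left(p,S \right)} = - 395 S - 129 p$ ($f{\left(p,S \right)} = \left(- 129 p - 396 S\right) + S = \left(- 396 S - 129 p\right) + S = - 395 S - 129 p$)
$\frac{D + 23635}{222183 + f{\left(-141,198 \right)}} = \frac{-199410 + 23635}{222183 - 60021} = - \frac{175775}{222183 + \left(-78210 + 18189\right)} = - \frac{175775}{222183 - 60021} = - \frac{175775}{162162}$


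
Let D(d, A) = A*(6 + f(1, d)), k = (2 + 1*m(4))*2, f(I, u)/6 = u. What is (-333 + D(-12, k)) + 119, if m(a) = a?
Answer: -1006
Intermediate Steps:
f(I, u) = 6*u
k = 12 (k = (2 + 1*4)*2 = (2 + 4)*2 = 6*2 = 12)
D(d, A) = A*(6 + 6*d)
(-333 + D(-12, k)) + 119 = (-333 + 6*12*(1 - 12)) + 119 = (-333 + 6*12*(-11)) + 119 = (-333 - 792) + 119 = -1125 + 119 = -1006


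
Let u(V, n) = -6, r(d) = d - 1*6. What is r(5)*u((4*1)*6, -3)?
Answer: 6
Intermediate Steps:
r(d) = -6 + d (r(d) = d - 6 = -6 + d)
r(5)*u((4*1)*6, -3) = (-6 + 5)*(-6) = -1*(-6) = 6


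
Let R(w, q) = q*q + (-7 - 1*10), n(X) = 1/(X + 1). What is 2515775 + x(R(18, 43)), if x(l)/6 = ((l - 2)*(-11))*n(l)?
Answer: 1537098265/611 ≈ 2.5157e+6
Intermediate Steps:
n(X) = 1/(1 + X)
R(w, q) = -17 + q**2 (R(w, q) = q**2 + (-7 - 10) = q**2 - 17 = -17 + q**2)
x(l) = 6*(22 - 11*l)/(1 + l) (x(l) = 6*(((l - 2)*(-11))/(1 + l)) = 6*(((-2 + l)*(-11))/(1 + l)) = 6*((22 - 11*l)/(1 + l)) = 6*(22 - 11*l)/(1 + l))
2515775 + x(R(18, 43)) = 2515775 + 66*(2 - (-17 + 43**2))/(1 + (-17 + 43**2)) = 2515775 + 66*(2 - (-17 + 1849))/(1 + (-17 + 1849)) = 2515775 + 66*(2 - 1*1832)/(1 + 1832) = 2515775 + 66*(2 - 1832)/1833 = 2515775 + 66*(1/1833)*(-1830) = 2515775 - 40260/611 = 1537098265/611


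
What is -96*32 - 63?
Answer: -3135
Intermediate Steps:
-96*32 - 63 = -3072 - 63 = -3135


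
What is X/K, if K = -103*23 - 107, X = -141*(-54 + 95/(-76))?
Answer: -31161/9904 ≈ -3.1463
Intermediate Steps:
X = 31161/4 (X = -141*(-54 + 95*(-1/76)) = -141*(-54 - 5/4) = -141*(-221/4) = 31161/4 ≈ 7790.3)
K = -2476 (K = -2369 - 107 = -2476)
X/K = (31161/4)/(-2476) = (31161/4)*(-1/2476) = -31161/9904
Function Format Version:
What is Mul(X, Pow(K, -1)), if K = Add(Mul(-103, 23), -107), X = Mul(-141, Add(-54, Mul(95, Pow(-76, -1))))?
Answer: Rational(-31161, 9904) ≈ -3.1463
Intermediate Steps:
X = Rational(31161, 4) (X = Mul(-141, Add(-54, Mul(95, Rational(-1, 76)))) = Mul(-141, Add(-54, Rational(-5, 4))) = Mul(-141, Rational(-221, 4)) = Rational(31161, 4) ≈ 7790.3)
K = -2476 (K = Add(-2369, -107) = -2476)
Mul(X, Pow(K, -1)) = Mul(Rational(31161, 4), Pow(-2476, -1)) = Mul(Rational(31161, 4), Rational(-1, 2476)) = Rational(-31161, 9904)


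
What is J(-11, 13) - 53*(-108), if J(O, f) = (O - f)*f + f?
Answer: 5425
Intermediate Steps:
J(O, f) = f + f*(O - f) (J(O, f) = f*(O - f) + f = f + f*(O - f))
J(-11, 13) - 53*(-108) = 13*(1 - 11 - 1*13) - 53*(-108) = 13*(1 - 11 - 13) + 5724 = 13*(-23) + 5724 = -299 + 5724 = 5425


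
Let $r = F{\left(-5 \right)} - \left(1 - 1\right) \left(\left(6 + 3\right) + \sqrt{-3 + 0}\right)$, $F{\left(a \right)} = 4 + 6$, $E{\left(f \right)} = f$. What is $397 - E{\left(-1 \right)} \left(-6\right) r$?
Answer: $337$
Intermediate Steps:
$F{\left(a \right)} = 10$
$r = 10$ ($r = 10 - \left(1 - 1\right) \left(\left(6 + 3\right) + \sqrt{-3 + 0}\right) = 10 - \left(1 - 1\right) \left(9 + \sqrt{-3}\right) = 10 - 0 \left(9 + i \sqrt{3}\right) = 10 - 0 = 10 + 0 = 10$)
$397 - E{\left(-1 \right)} \left(-6\right) r = 397 - \left(-1\right) \left(-6\right) 10 = 397 - 6 \cdot 10 = 397 - 60 = 337$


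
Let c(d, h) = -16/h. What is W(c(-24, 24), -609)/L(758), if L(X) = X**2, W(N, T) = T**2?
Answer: 370881/574564 ≈ 0.64550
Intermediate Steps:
W(c(-24, 24), -609)/L(758) = (-609)**2/(758**2) = 370881/574564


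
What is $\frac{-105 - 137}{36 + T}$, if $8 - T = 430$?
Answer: $\frac{121}{193} \approx 0.62694$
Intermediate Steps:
$T = -422$ ($T = 8 - 430 = -422$)
$\frac{-105 - 137}{36 + T} = \frac{-105 - 137}{36 - 422} = \frac{-105 - 137}{-386} = \left(-105 - 137\right) \left(- \frac{1}{386}\right) = \left(-242\right) \left(- \frac{1}{386}\right) = \frac{121}{193}$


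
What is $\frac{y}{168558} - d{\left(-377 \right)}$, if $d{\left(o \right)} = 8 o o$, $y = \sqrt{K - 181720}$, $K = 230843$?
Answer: $-1137032 + \frac{\sqrt{49123}}{168558} \approx -1.137 \cdot 10^{6}$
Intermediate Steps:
$y = \sqrt{49123}$ ($y = \sqrt{230843 - 181720} = \sqrt{49123} \approx 221.64$)
$d{\left(o \right)} = 8 o^{2}$
$\frac{y}{168558} - d{\left(-377 \right)} = \frac{\sqrt{49123}}{168558} - 8 \left(-377\right)^{2} = \sqrt{49123} \cdot \frac{1}{168558} - 8 \cdot 142129 = \frac{\sqrt{49123}}{168558} - 1137032 = -1137032 + \frac{\sqrt{49123}}{168558}$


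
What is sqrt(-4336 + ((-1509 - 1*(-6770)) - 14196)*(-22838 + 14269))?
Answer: 3*sqrt(8506631) ≈ 8749.8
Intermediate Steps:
sqrt(-4336 + ((-1509 - 1*(-6770)) - 14196)*(-22838 + 14269)) = sqrt(-4336 + ((-1509 + 6770) - 14196)*(-8569)) = sqrt(-4336 + (5261 - 14196)*(-8569)) = sqrt(-4336 - 8935*(-8569)) = sqrt(-4336 + 76564015) = sqrt(76559679) = 3*sqrt(8506631)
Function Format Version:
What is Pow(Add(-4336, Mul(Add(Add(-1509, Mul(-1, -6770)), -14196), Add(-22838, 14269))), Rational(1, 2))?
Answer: Mul(3, Pow(8506631, Rational(1, 2))) ≈ 8749.8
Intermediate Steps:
Pow(Add(-4336, Mul(Add(Add(-1509, Mul(-1, -6770)), -14196), Add(-22838, 14269))), Rational(1, 2)) = Pow(Add(-4336, Mul(Add(Add(-1509, 6770), -14196), -8569)), Rational(1, 2)) = Pow(Add(-4336, Mul(Add(5261, -14196), -8569)), Rational(1, 2)) = Pow(Add(-4336, Mul(-8935, -8569)), Rational(1, 2)) = Pow(Add(-4336, 76564015), Rational(1, 2)) = Pow(76559679, Rational(1, 2)) = Mul(3, Pow(8506631, Rational(1, 2)))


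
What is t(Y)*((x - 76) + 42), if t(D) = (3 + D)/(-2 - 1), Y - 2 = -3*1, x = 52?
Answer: -12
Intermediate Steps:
Y = -1 (Y = 2 - 3*1 = 2 - 3 = -1)
t(D) = -1 - D/3 (t(D) = (3 + D)/(-3) = (3 + D)*(-⅓) = -1 - D/3)
t(Y)*((x - 76) + 42) = (-1 - ⅓*(-1))*((52 - 76) + 42) = (-1 + ⅓)*(-24 + 42) = -⅔*18 = -12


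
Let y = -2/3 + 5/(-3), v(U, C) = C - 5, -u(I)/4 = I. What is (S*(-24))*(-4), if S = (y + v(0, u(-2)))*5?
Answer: 320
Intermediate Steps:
u(I) = -4*I
v(U, C) = -5 + C
y = -7/3 (y = -2*1/3 + 5*(-1/3) = -2/3 - 5/3 = -7/3 ≈ -2.3333)
S = 10/3 (S = (-7/3 + (-5 - 4*(-2)))*5 = (-7/3 + (-5 + 8))*5 = (-7/3 + 3)*5 = (2/3)*5 = 10/3 ≈ 3.3333)
(S*(-24))*(-4) = ((10/3)*(-24))*(-4) = -80*(-4) = 320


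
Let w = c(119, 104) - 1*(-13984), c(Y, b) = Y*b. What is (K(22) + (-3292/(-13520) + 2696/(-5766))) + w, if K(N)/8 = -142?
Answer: 245794093429/9744540 ≈ 25224.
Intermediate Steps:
K(N) = -1136 (K(N) = 8*(-142) = -1136)
w = 26360 (w = 119*104 - 1*(-13984) = 12376 + 13984 = 26360)
(K(22) + (-3292/(-13520) + 2696/(-5766))) + w = (-1136 + (-3292/(-13520) + 2696/(-5766))) + 26360 = (-1136 + (-3292*(-1/13520) + 2696*(-1/5766))) + 26360 = (-1136 + (823/3380 - 1348/2883)) + 26360 = (-1136 - 2183531/9744540) + 26360 = -11071980971/9744540 + 26360 = 245794093429/9744540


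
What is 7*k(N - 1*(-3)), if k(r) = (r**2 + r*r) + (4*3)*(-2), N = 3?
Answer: 336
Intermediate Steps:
k(r) = -24 + 2*r**2 (k(r) = (r**2 + r**2) + 12*(-2) = 2*r**2 - 24 = -24 + 2*r**2)
7*k(N - 1*(-3)) = 7*(-24 + 2*(3 - 1*(-3))**2) = 7*(-24 + 2*(3 + 3)**2) = 7*(-24 + 2*6**2) = 7*(-24 + 2*36) = 7*(-24 + 72) = 7*48 = 336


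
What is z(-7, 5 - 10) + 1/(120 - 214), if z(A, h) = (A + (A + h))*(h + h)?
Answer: 17859/94 ≈ 189.99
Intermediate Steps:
z(A, h) = 2*h*(h + 2*A) (z(A, h) = (h + 2*A)*(2*h) = 2*h*(h + 2*A))
z(-7, 5 - 10) + 1/(120 - 214) = 2*(5 - 10)*((5 - 10) + 2*(-7)) + 1/(120 - 214) = 2*(-5)*(-5 - 14) + 1/(-94) = 2*(-5)*(-19) - 1/94 = 190 - 1/94 = 17859/94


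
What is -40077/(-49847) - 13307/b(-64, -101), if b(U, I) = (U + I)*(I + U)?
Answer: 427782296/1357084575 ≈ 0.31522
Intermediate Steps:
b(U, I) = (I + U)² (b(U, I) = (I + U)*(I + U) = (I + U)²)
-40077/(-49847) - 13307/b(-64, -101) = -40077/(-49847) - 13307/(-101 - 64)² = -40077*(-1/49847) - 13307/((-165)²) = 40077/49847 - 13307/27225 = 427782296/1357084575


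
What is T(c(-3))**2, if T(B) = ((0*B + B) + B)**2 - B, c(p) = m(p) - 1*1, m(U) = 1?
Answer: 0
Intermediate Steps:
c(p) = 0 (c(p) = 1 - 1*1 = 1 - 1 = 0)
T(B) = -B + 4*B**2 (T(B) = ((0 + B) + B)**2 - B = (B + B)**2 - B = (2*B)**2 - B = 4*B**2 - B = -B + 4*B**2)
T(c(-3))**2 = (0*(-1 + 4*0))**2 = (0*(-1 + 0))**2 = (0*(-1))**2 = 0**2 = 0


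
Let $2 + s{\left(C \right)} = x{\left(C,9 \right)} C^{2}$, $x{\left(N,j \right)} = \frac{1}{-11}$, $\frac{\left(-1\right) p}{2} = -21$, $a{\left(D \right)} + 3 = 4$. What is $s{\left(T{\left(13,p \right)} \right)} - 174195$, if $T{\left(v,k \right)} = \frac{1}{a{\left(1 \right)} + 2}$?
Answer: $- \frac{17245504}{99} \approx -1.742 \cdot 10^{5}$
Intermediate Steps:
$a{\left(D \right)} = 1$ ($a{\left(D \right)} = -3 + 4 = 1$)
$p = 42$ ($p = \left(-2\right) \left(-21\right) = 42$)
$x{\left(N,j \right)} = - \frac{1}{11}$
$T{\left(v,k \right)} = \frac{1}{3}$ ($T{\left(v,k \right)} = \frac{1}{1 + 2} = \frac{1}{3}$)
$s{\left(C \right)} = -2 - \frac{C^{2}}{11}$
$s{\left(T{\left(13,p \right)} \right)} - 174195 = \left(-2 - \frac{1}{11 \cdot 9}\right) - 174195 = \left(-2 - \frac{1}{99}\right) - 174195 = - \frac{199}{99} - 174195 = - \frac{17245504}{99}$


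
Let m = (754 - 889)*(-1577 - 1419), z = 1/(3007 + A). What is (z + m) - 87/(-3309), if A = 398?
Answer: 1519036588748/3755715 ≈ 4.0446e+5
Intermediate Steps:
z = 1/3405 (z = 1/(3007 + 398) = 1/3405 ≈ 0.00029369)
m = 404460 (m = -135*(-2996) = 404460)
(z + m) - 87/(-3309) = (1/3405 + 404460) - 87/(-3309) = 1377186301/3405 - 87*(-1/3309) = 1377186301/3405 + 29/1103 = 1519036588748/3755715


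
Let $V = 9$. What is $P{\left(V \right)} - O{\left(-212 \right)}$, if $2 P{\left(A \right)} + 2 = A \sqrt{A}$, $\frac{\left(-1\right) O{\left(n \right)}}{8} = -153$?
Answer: $- \frac{2423}{2} \approx -1211.5$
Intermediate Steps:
$O{\left(n \right)} = 1224$ ($O{\left(n \right)} = \left(-8\right) \left(-153\right) = 1224$)
$P{\left(A \right)} = -1 + \frac{A^{\frac{3}{2}}}{2}$ ($P{\left(A \right)} = -1 + \frac{A \sqrt{A}}{2} = -1 + \frac{A^{\frac{3}{2}}}{2}$)
$P{\left(V \right)} - O{\left(-212 \right)} = \left(-1 + \frac{9^{\frac{3}{2}}}{2}\right) - 1224 = \left(-1 + \frac{1}{2} \cdot 27\right) - 1224 = \left(-1 + \frac{27}{2}\right) - 1224 = \frac{25}{2} - 1224 = - \frac{2423}{2}$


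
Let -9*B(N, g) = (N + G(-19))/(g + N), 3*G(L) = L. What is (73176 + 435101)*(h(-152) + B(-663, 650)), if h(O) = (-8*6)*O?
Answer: 1300623915976/351 ≈ 3.7055e+9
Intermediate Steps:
G(L) = L/3
B(N, g) = -(-19/3 + N)/(9*(N + g)) (B(N, g) = -(N + (⅓)*(-19))/(9*(g + N)) = -(N - 19/3)/(9*(N + g)) = -(-19/3 + N)/(9*(N + g)))
h(O) = -48*O
(73176 + 435101)*(h(-152) + B(-663, 650)) = (73176 + 435101)*(-48*(-152) + (19/27 - ⅑*(-663))/(-663 + 650)) = 508277*(7296 + (19/27 + 221/3)/(-13)) = 508277*(7296 - 1/13*2008/27) = 508277*(7296 - 2008/351) = 508277*(2558888/351) = 1300623915976/351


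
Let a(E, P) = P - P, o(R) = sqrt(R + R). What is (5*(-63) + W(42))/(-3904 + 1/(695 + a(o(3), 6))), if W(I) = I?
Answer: 189735/2713279 ≈ 0.069928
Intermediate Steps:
o(R) = sqrt(2)*sqrt(R) (o(R) = sqrt(2*R) = sqrt(2)*sqrt(R))
a(E, P) = 0
(5*(-63) + W(42))/(-3904 + 1/(695 + a(o(3), 6))) = (5*(-63) + 42)/(-3904 + 1/(695 + 0)) = (-315 + 42)/(-3904 + 1/695) = -273/(-3904 + 1/695) = -273/(-2713279/695) = -273*(-695/2713279) = 189735/2713279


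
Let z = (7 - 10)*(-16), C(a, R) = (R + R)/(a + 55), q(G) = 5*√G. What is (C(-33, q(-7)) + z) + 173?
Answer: 221 + 5*I*√7/11 ≈ 221.0 + 1.2026*I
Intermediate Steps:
C(a, R) = 2*R/(55 + a) (C(a, R) = (2*R)/(55 + a) = 2*R/(55 + a))
z = 48 (z = -3*(-16) = 48)
(C(-33, q(-7)) + z) + 173 = (2*(5*√(-7))/(55 - 33) + 48) + 173 = (2*(5*(I*√7))/22 + 48) + 173 = (2*(5*I*√7)*(1/22) + 48) + 173 = (5*I*√7/11 + 48) + 173 = (48 + 5*I*√7/11) + 173 = 221 + 5*I*√7/11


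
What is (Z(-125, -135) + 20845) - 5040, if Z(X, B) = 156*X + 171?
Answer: -3524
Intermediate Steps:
Z(X, B) = 171 + 156*X
(Z(-125, -135) + 20845) - 5040 = ((171 + 156*(-125)) + 20845) - 5040 = ((171 - 19500) + 20845) - 5040 = (-19329 + 20845) - 5040 = 1516 - 5040 = -3524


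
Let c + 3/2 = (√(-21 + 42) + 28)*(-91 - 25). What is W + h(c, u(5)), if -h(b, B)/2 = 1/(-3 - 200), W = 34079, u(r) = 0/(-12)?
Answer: 6918039/203 ≈ 34079.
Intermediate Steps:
c = -6499/2 - 116*√21 (c = -3/2 + (√(-21 + 42) + 28)*(-91 - 25) = -3/2 + (√21 + 28)*(-116) = -3/2 + (28 + √21)*(-116) = -3/2 + (-3248 - 116*√21) = -6499/2 - 116*√21 ≈ -3781.1)
u(r) = 0 (u(r) = 0*(-1/12) = 0)
h(b, B) = 2/203 (h(b, B) = -2/(-3 - 200) = -2/(-203) = -2*(-1/203) = 2/203)
W + h(c, u(5)) = 34079 + 2/203 = 6918039/203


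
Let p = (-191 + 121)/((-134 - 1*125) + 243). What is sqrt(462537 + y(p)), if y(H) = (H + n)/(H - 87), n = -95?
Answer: sqrt(202092607802)/661 ≈ 680.10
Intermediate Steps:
p = 35/8 (p = -70/((-134 - 125) + 243) = -70/(-259 + 243) = -70/(-16) = -70*(-1/16) = 35/8 ≈ 4.3750)
y(H) = (-95 + H)/(-87 + H) (y(H) = (H - 95)/(H - 87) = (-95 + H)/(-87 + H))
sqrt(462537 + y(p)) = sqrt(462537 + (-95 + 35/8)/(-87 + 35/8)) = sqrt(462537 - 725/8/(-661/8)) = sqrt(462537 - 8/661*(-725/8)) = sqrt(462537 + 725/661) = sqrt(305737682/661) = sqrt(202092607802)/661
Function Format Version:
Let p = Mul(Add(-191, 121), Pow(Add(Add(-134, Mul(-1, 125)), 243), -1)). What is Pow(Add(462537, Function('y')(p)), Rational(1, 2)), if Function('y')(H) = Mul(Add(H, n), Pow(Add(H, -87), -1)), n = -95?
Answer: Mul(Rational(1, 661), Pow(202092607802, Rational(1, 2))) ≈ 680.10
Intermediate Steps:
p = Rational(35, 8) (p = Mul(-70, Pow(Add(Add(-134, -125), 243), -1)) = Mul(-70, Pow(Add(-259, 243), -1)) = Mul(-70, Pow(-16, -1)) = Mul(-70, Rational(-1, 16)) = Rational(35, 8) ≈ 4.3750)
Function('y')(H) = Mul(Pow(Add(-87, H), -1), Add(-95, H)) (Function('y')(H) = Mul(Add(H, -95), Pow(Add(H, -87), -1)) = Mul(Add(-95, H), Pow(Add(-87, H), -1)) = Mul(Pow(Add(-87, H), -1), Add(-95, H)))
Pow(Add(462537, Function('y')(p)), Rational(1, 2)) = Pow(Add(462537, Mul(Pow(Add(-87, Rational(35, 8)), -1), Add(-95, Rational(35, 8)))), Rational(1, 2)) = Pow(Add(462537, Mul(Pow(Rational(-661, 8), -1), Rational(-725, 8))), Rational(1, 2)) = Pow(Add(462537, Mul(Rational(-8, 661), Rational(-725, 8))), Rational(1, 2)) = Pow(Add(462537, Rational(725, 661)), Rational(1, 2)) = Pow(Rational(305737682, 661), Rational(1, 2)) = Mul(Rational(1, 661), Pow(202092607802, Rational(1, 2)))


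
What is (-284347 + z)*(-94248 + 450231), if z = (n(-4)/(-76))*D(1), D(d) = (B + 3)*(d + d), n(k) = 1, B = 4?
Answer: -3846465019719/38 ≈ -1.0122e+11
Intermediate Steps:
D(d) = 14*d (D(d) = (4 + 3)*(d + d) = 7*(2*d) = 14*d)
z = -7/38 (z = (1/(-76))*(14*1) = -1/76*1*14 = -1/76*14 = -7/38 ≈ -0.18421)
(-284347 + z)*(-94248 + 450231) = (-284347 - 7/38)*(-94248 + 450231) = -10805193/38*355983 = -3846465019719/38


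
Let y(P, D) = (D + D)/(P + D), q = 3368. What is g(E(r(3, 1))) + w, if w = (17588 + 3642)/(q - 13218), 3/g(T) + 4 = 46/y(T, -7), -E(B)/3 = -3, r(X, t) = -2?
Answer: -177787/72890 ≈ -2.4391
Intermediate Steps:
E(B) = 9 (E(B) = -3*(-3) = 9)
y(P, D) = 2*D/(D + P) (y(P, D) = (2*D)/(D + P) = 2*D/(D + P))
g(T) = 3/(19 - 23*T/7) (g(T) = 3/(-4 + 46/((2*(-7)/(-7 + T)))) = 3/(-4 + 46/((-14/(-7 + T)))) = 3/(-4 + 46*(½ - T/14)) = 3/(-4 + (23 - 23*T/7)) = 3/(19 - 23*T/7))
w = -2123/985 (w = (17588 + 3642)/(3368 - 13218) = 21230/(-9850) = 21230*(-1/9850) = -2123/985 ≈ -2.1553)
g(E(r(3, 1))) + w = -21/(-133 + 23*9) - 2123/985 = -21/(-133 + 207) - 2123/985 = -21/74 - 2123/985 = -177787/72890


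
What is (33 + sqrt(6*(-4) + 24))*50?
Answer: 1650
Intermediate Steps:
(33 + sqrt(6*(-4) + 24))*50 = (33 + sqrt(-24 + 24))*50 = (33 + sqrt(0))*50 = (33 + 0)*50 = 33*50 = 1650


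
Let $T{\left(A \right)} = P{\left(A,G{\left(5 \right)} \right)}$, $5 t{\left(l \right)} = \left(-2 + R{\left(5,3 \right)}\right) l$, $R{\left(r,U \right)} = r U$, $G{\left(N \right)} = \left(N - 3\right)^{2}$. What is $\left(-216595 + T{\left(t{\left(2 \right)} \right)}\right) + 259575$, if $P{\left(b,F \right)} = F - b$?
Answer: $\frac{214894}{5} \approx 42979.0$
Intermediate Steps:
$G{\left(N \right)} = \left(-3 + N\right)^{2}$
$R{\left(r,U \right)} = U r$
$t{\left(l \right)} = \frac{13 l}{5}$ ($t{\left(l \right)} = \frac{\left(-2 + 3 \cdot 5\right) l}{5} = \frac{\left(-2 + 15\right) l}{5} = \frac{13 l}{5}$)
$T{\left(A \right)} = 4 - A$ ($T{\left(A \right)} = \left(-3 + 5\right)^{2} - A = 2^{2} - A = 4 - A$)
$\left(-216595 + T{\left(t{\left(2 \right)} \right)}\right) + 259575 = \left(-216595 + \left(4 - \frac{13}{5} \cdot 2\right)\right) + 259575 = \left(-216595 + \left(4 - \frac{26}{5}\right)\right) + 259575 = \left(-216595 - \frac{6}{5}\right) + 259575 = - \frac{1082981}{5} + 259575 = \frac{214894}{5}$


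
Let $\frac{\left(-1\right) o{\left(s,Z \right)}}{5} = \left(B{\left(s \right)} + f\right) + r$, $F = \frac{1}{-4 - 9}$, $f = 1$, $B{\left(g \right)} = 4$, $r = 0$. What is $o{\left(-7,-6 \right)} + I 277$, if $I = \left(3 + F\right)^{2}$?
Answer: $\frac{395763}{169} \approx 2341.8$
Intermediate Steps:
$F = - \frac{1}{13}$ ($F = \frac{1}{-13} = - \frac{1}{13} \approx -0.076923$)
$o{\left(s,Z \right)} = -25$ ($o{\left(s,Z \right)} = - 5 \left(\left(4 + 1\right) + 0\right) = - 5 \left(5 + 0\right) = \left(-5\right) 5 = -25$)
$I = \frac{1444}{169}$ ($I = \left(3 - \frac{1}{13}\right)^{2} = \left(\frac{38}{13}\right)^{2} = \frac{1444}{169} \approx 8.5444$)
$o{\left(-7,-6 \right)} + I 277 = -25 + \frac{1444}{169} \cdot 277 = -25 + \frac{399988}{169} = \frac{395763}{169}$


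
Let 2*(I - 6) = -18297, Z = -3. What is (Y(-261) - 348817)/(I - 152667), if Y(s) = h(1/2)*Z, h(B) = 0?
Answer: 697634/323619 ≈ 2.1557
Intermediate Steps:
I = -18285/2 (I = 6 + (1/2)*(-18297) = 6 - 18297/2 = -18285/2 ≈ -9142.5)
Y(s) = 0 (Y(s) = 0*(-3) = 0)
(Y(-261) - 348817)/(I - 152667) = (0 - 348817)/(-18285/2 - 152667) = -348817/(-323619/2) = -348817*(-2/323619) = 697634/323619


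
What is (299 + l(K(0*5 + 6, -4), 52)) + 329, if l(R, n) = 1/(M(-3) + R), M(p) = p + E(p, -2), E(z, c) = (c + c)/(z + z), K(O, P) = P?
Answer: 11929/19 ≈ 627.84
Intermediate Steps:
E(z, c) = c/z (E(z, c) = (2*c)/((2*z)) = (2*c)*(1/(2*z)) = c/z)
M(p) = p - 2/p
l(R, n) = 1/(-7/3 + R) (l(R, n) = 1/((-3 - 2/(-3)) + R) = 1/((-3 - 2*(-1/3)) + R) = 1/((-3 + 2/3) + R) = 1/(-7/3 + R))
(299 + l(K(0*5 + 6, -4), 52)) + 329 = (299 + 3/(-7 + 3*(-4))) + 329 = (299 + 3/(-7 - 12)) + 329 = (299 + 3/(-19)) + 329 = (299 + 3*(-1/19)) + 329 = (299 - 3/19) + 329 = 5678/19 + 329 = 11929/19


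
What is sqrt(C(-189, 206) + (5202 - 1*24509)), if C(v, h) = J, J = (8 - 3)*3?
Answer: 2*I*sqrt(4823) ≈ 138.9*I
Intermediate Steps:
J = 15 (J = 5*3 = 15)
C(v, h) = 15
sqrt(C(-189, 206) + (5202 - 1*24509)) = sqrt(15 + (5202 - 1*24509)) = sqrt(15 + (5202 - 24509)) = sqrt(15 - 19307) = sqrt(-19292) = 2*I*sqrt(4823)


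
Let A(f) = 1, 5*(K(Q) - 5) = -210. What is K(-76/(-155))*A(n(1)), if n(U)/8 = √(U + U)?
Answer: -37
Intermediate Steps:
n(U) = 8*√2*√U (n(U) = 8*√(U + U) = 8*√(2*U) = 8*(√2*√U) = 8*√2*√U)
K(Q) = -37 (K(Q) = 5 + (⅕)*(-210) = 5 - 42 = -37)
K(-76/(-155))*A(n(1)) = -37*1 = -37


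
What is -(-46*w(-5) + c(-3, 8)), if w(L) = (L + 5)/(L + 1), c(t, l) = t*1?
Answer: 3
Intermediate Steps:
c(t, l) = t
w(L) = (5 + L)/(1 + L)
-(-46*w(-5) + c(-3, 8)) = -(-46*(5 - 5)/(1 - 5) - 3) = -(-46*0/(-4) - 3) = -(-(-23)*0/2 - 3) = -(-46*0 - 3) = -(0 - 3) = -1*(-3) = 3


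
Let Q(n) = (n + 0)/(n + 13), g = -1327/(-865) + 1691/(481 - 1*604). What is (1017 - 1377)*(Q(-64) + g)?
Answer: 475719312/120581 ≈ 3945.2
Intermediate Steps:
g = -1299494/106395 (g = -1327*(-1/865) + 1691/(481 - 604) = 1327/865 + 1691/(-123) = 1327/865 + 1691*(-1/123) = 1327/865 - 1691/123 = -1299494/106395 ≈ -12.214)
Q(n) = n/(13 + n)
(1017 - 1377)*(Q(-64) + g) = (1017 - 1377)*(-64/(13 - 64) - 1299494/106395) = -360*(-64/(-51) - 1299494/106395) = -360*(-64*(-1/51) - 1299494/106395) = -360*(64/51 - 1299494/106395) = -360*(-19821638/1808715) = 475719312/120581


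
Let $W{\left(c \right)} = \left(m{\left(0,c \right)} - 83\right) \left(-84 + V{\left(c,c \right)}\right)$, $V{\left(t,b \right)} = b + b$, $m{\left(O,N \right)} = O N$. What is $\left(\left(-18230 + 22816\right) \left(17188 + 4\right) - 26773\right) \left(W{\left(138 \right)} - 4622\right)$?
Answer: $-1620293962362$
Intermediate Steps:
$m{\left(O,N \right)} = N O$
$V{\left(t,b \right)} = 2 b$
$W{\left(c \right)} = 6972 - 166 c$ ($W{\left(c \right)} = \left(c 0 - 83\right) \left(-84 + 2 c\right) = \left(0 - 83\right) \left(-84 + 2 c\right) = - 83 \left(-84 + 2 c\right) = 6972 - 166 c$)
$\left(\left(-18230 + 22816\right) \left(17188 + 4\right) - 26773\right) \left(W{\left(138 \right)} - 4622\right) = \left(\left(-18230 + 22816\right) \left(17188 + 4\right) - 26773\right) \left(\left(6972 - 22908\right) - 4622\right) = \left(4586 \cdot 17192 - 26773\right) \left(\left(6972 - 22908\right) - 4622\right) = \left(78842512 - 26773\right) \left(-15936 - 4622\right) = 78815739 \left(-20558\right) = -1620293962362$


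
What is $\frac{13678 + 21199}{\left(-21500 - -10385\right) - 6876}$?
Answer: $- \frac{34877}{17991} \approx -1.9386$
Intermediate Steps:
$\frac{13678 + 21199}{\left(-21500 - -10385\right) - 6876} = \frac{34877}{\left(-21500 + 10385\right) - 6876} = \frac{34877}{-11115 - 6876} = \frac{34877}{-17991} = 34877 \left(- \frac{1}{17991}\right) = - \frac{34877}{17991}$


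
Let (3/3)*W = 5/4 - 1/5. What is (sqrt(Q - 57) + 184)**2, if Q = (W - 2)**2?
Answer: (3680 + I*sqrt(22439))**2/400 ≈ 33800.0 + 2756.3*I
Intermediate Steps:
W = 21/20 (W = 5/4 - 1/5 = 21/20 ≈ 1.0500)
Q = 361/400 (Q = (21/20 - 2)**2 = (-19/20)**2 = 361/400 ≈ 0.90250)
(sqrt(Q - 57) + 184)**2 = (sqrt(361/400 - 57) + 184)**2 = (sqrt(-22439/400) + 184)**2 = (I*sqrt(22439)/20 + 184)**2 = (184 + I*sqrt(22439)/20)**2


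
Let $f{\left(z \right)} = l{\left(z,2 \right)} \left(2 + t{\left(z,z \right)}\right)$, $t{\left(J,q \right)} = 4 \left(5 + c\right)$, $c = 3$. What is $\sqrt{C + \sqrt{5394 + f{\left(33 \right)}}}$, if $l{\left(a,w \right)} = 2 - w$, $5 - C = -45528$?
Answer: $\sqrt{45533 + \sqrt{5394}} \approx 213.56$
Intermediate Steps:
$C = 45533$ ($C = 5 - -45528 = 5 + 45528 = 45533$)
$t{\left(J,q \right)} = 32$ ($t{\left(J,q \right)} = 4 \left(5 + 3\right) = 4 \cdot 8 = 32$)
$f{\left(z \right)} = 0$ ($f{\left(z \right)} = \left(2 - 2\right) \left(2 + 32\right) = \left(2 - 2\right) 34 = 0 \cdot 34 = 0$)
$\sqrt{C + \sqrt{5394 + f{\left(33 \right)}}} = \sqrt{45533 + \sqrt{5394 + 0}} = \sqrt{45533 + \sqrt{5394}}$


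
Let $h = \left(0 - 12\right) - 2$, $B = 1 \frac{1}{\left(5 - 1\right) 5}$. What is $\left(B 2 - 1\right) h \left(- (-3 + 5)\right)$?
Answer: $- \frac{126}{5} \approx -25.2$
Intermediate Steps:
$B = \frac{1}{20}$ ($B = 1 \frac{1}{4 \cdot 5} = 1 \cdot \frac{1}{20} = \frac{1}{20} \approx 0.05$)
$h = -14$ ($h = -12 - 2 = -14$)
$\left(B 2 - 1\right) h \left(- (-3 + 5)\right) = \left(\frac{1}{20} \cdot 2 - 1\right) \left(-14\right) \left(- (-3 + 5)\right) = \left(\frac{1}{10} - 1\right) \left(-14\right) \left(\left(-1\right) 2\right) = \left(- \frac{9}{10}\right) \left(-14\right) \left(-2\right) = \frac{63}{5} \left(-2\right) = - \frac{126}{5}$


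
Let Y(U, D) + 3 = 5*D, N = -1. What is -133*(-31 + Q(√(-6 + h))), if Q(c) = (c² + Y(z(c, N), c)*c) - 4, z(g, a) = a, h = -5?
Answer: 13433 + 399*I*√11 ≈ 13433.0 + 1323.3*I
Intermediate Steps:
Y(U, D) = -3 + 5*D
Q(c) = -4 + c² + c*(-3 + 5*c) (Q(c) = (c² + (-3 + 5*c)*c) - 4 = (c² + c*(-3 + 5*c)) - 4 = -4 + c² + c*(-3 + 5*c))
-133*(-31 + Q(√(-6 + h))) = -133*(-31 + (-4 - 3*√(-6 - 5) + 6*(√(-6 - 5))²)) = -133*(-31 + (-4 - 3*I*√11 + 6*(√(-11))²)) = -133*(-31 + (-4 - 3*I*√11 + 6*(I*√11)²)) = -133*(-31 + (-4 - 3*I*√11 + 6*(-11))) = -133*(-31 + (-4 - 3*I*√11 - 66)) = -133*(-31 + (-70 - 3*I*√11)) = -133*(-101 - 3*I*√11) = 13433 + 399*I*√11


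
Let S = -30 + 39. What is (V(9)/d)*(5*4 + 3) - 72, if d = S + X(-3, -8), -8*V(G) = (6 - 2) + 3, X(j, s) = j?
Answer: -3617/48 ≈ -75.354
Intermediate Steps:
V(G) = -7/8 (V(G) = -((6 - 2) + 3)/8 = -(4 + 3)/8 = -1/8*7 = -7/8)
S = 9
d = 6 (d = 9 - 3 = 6)
(V(9)/d)*(5*4 + 3) - 72 = (-7/8/6)*(5*4 + 3) - 72 = (-7/8*1/6)*(20 + 3) - 72 = -7/48*23 - 72 = -161/48 - 72 = -3617/48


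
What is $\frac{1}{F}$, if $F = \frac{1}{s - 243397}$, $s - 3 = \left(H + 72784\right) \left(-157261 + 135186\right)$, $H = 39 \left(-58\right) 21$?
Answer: $-558343544$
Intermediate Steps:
$H = -47502$ ($H = \left(-2262\right) 21 = -47502$)
$s = -558100147$ ($s = 3 + \left(-47502 + 72784\right) \left(-157261 + 135186\right) = 3 + 25282 \left(-22075\right) = 3 - 558100150 = -558100147$)
$F = - \frac{1}{558343544}$ ($F = \frac{1}{-558100147 - 243397} = \frac{1}{-558343544} = - \frac{1}{558343544} \approx -1.791 \cdot 10^{-9}$)
$\frac{1}{F} = \frac{1}{- \frac{1}{558343544}} = -558343544$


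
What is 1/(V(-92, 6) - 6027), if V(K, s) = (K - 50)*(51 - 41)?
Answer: -1/7447 ≈ -0.00013428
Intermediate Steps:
V(K, s) = -500 + 10*K (V(K, s) = (-50 + K)*10 = -500 + 10*K)
1/(V(-92, 6) - 6027) = 1/((-500 + 10*(-92)) - 6027) = 1/((-500 - 920) - 6027) = 1/(-1420 - 6027) = 1/(-7447) = -1/7447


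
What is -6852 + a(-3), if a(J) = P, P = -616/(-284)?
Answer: -486338/71 ≈ -6849.8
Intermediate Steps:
P = 154/71 (P = -616*(-1/284) = 154/71 ≈ 2.1690)
a(J) = 154/71
-6852 + a(-3) = -6852 + 154/71 = -486338/71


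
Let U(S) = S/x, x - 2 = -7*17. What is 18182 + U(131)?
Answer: 2127163/117 ≈ 18181.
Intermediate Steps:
x = -117 (x = 2 - 7*17 = 2 - 119 = -117)
U(S) = -S/117 (U(S) = S/(-117) = S*(-1/117) = -S/117)
18182 + U(131) = 18182 - 1/117*131 = 18182 - 131/117 = 2127163/117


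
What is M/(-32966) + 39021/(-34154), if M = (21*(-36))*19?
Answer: -397889115/562960382 ≈ -0.70678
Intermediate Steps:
M = -14364 (M = -756*19 = -14364)
M/(-32966) + 39021/(-34154) = -14364/(-32966) + 39021/(-34154) = -14364*(-1/32966) + 39021*(-1/34154) = 7182/16483 - 39021/34154 = -397889115/562960382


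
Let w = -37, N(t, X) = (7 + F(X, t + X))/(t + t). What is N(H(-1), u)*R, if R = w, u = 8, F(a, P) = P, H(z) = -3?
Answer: 74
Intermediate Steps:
N(t, X) = (7 + X + t)/(2*t) (N(t, X) = (7 + (t + X))/(t + t) = (7 + (X + t))/((2*t)) = (7 + X + t)*(1/(2*t)) = (7 + X + t)/(2*t))
R = -37
N(H(-1), u)*R = ((½)*(7 + 8 - 3)/(-3))*(-37) = ((½)*(-⅓)*12)*(-37) = -2*(-37) = 74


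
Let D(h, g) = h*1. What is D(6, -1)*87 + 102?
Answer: 624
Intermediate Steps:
D(h, g) = h
D(6, -1)*87 + 102 = 6*87 + 102 = 522 + 102 = 624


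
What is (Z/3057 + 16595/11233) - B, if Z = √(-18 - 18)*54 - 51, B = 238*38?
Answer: -103504766444/11446427 + 108*I/1019 ≈ -9042.5 + 0.10599*I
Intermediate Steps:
B = 9044
Z = -51 + 324*I (Z = √(-36)*54 - 51 = (6*I)*54 - 51 = 324*I - 51 = -51 + 324*I ≈ -51.0 + 324.0*I)
(Z/3057 + 16595/11233) - B = ((-51 + 324*I)/3057 + 16595/11233) - 1*9044 = ((-51 + 324*I)*(1/3057) + 16595*(1/11233)) - 9044 = ((-17/1019 + 108*I/1019) + 16595/11233) - 9044 = (16719344/11446427 + 108*I/1019) - 9044 = -103504766444/11446427 + 108*I/1019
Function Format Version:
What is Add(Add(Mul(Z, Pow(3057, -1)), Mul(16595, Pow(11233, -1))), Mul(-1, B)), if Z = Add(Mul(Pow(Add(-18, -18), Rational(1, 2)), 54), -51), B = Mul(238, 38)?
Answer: Add(Rational(-103504766444, 11446427), Mul(Rational(108, 1019), I)) ≈ Add(-9042.5, Mul(0.10599, I))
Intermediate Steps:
B = 9044
Z = Add(-51, Mul(324, I)) (Z = Add(Mul(Pow(-36, Rational(1, 2)), 54), -51) = Add(Mul(Mul(6, I), 54), -51) = Add(Mul(324, I), -51) = Add(-51, Mul(324, I)) ≈ Add(-51.000, Mul(324.00, I)))
Add(Add(Mul(Z, Pow(3057, -1)), Mul(16595, Pow(11233, -1))), Mul(-1, B)) = Add(Add(Mul(Add(-51, Mul(324, I)), Pow(3057, -1)), Mul(16595, Pow(11233, -1))), Mul(-1, 9044)) = Add(Add(Mul(Add(-51, Mul(324, I)), Rational(1, 3057)), Mul(16595, Rational(1, 11233))), -9044) = Add(Add(Add(Rational(-17, 1019), Mul(Rational(108, 1019), I)), Rational(16595, 11233)), -9044) = Add(Add(Rational(16719344, 11446427), Mul(Rational(108, 1019), I)), -9044) = Add(Rational(-103504766444, 11446427), Mul(Rational(108, 1019), I))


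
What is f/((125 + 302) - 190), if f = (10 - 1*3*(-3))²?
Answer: 361/237 ≈ 1.5232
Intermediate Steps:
f = 361 (f = (10 - 3*(-3))² = (10 + 9)² = 19² = 361)
f/((125 + 302) - 190) = 361/((125 + 302) - 190) = 361/(427 - 190) = 361/237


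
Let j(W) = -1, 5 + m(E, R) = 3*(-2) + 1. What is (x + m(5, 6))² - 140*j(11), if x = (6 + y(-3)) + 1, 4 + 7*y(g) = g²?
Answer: 7116/49 ≈ 145.22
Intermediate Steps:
m(E, R) = -10 (m(E, R) = -5 + (3*(-2) + 1) = -5 + (-6 + 1) = -5 - 5 = -10)
y(g) = -4/7 + g²/7
x = 54/7 (x = (6 + (-4/7 + (⅐)*(-3)²)) + 1 = (6 + (-4/7 + (⅐)*9)) + 1 = (6 + (-4/7 + 9/7)) + 1 = (6 + 5/7) + 1 = 47/7 + 1 = 54/7 ≈ 7.7143)
(x + m(5, 6))² - 140*j(11) = (54/7 - 10)² - 140*(-1) = (-16/7)² + 140 = 256/49 + 140 = 7116/49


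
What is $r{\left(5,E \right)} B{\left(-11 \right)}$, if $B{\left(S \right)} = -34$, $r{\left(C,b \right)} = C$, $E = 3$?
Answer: $-170$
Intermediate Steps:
$r{\left(5,E \right)} B{\left(-11 \right)} = 5 \left(-34\right) = -170$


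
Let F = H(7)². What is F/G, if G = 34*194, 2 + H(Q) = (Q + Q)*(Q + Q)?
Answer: 97/17 ≈ 5.7059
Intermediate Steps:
H(Q) = -2 + 4*Q² (H(Q) = -2 + (Q + Q)*(Q + Q) = -2 + (2*Q)*(2*Q) = -2 + 4*Q²)
F = 37636 (F = (-2 + 4*7²)² = (-2 + 4*49)² = (-2 + 196)² = 194² = 37636)
G = 6596
F/G = 37636/6596 = 37636*(1/6596) = 97/17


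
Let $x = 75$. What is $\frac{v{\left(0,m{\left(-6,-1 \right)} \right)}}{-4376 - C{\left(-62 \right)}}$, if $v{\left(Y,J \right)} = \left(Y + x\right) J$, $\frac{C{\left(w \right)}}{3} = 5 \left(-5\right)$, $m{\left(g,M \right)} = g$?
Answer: $\frac{450}{4301} \approx 0.10463$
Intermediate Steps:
$C{\left(w \right)} = -75$ ($C{\left(w \right)} = 3 \cdot 5 \left(-5\right) = 3 \left(-25\right) = -75$)
$v{\left(Y,J \right)} = J \left(75 + Y\right)$ ($v{\left(Y,J \right)} = \left(Y + 75\right) J = \left(75 + Y\right) J = J \left(75 + Y\right)$)
$\frac{v{\left(0,m{\left(-6,-1 \right)} \right)}}{-4376 - C{\left(-62 \right)}} = \frac{\left(-6\right) \left(75 + 0\right)}{-4376 - -75} = \frac{\left(-6\right) 75}{-4376 + 75} = - \frac{450}{-4301} = \left(-450\right) \left(- \frac{1}{4301}\right) = \frac{450}{4301}$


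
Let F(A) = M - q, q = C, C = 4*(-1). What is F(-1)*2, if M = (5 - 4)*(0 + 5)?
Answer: 18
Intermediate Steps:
C = -4
q = -4
M = 5 (M = 1*5 = 5)
F(A) = 9 (F(A) = 5 - 1*(-4) = 5 + 4 = 9)
F(-1)*2 = 9*2 = 18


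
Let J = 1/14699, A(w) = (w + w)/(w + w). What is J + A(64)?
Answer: 14700/14699 ≈ 1.0001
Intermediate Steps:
A(w) = 1 (A(w) = (2*w)/((2*w)) = (2*w)*(1/(2*w)) = 1)
J = 1/14699 ≈ 6.8032e-5
J + A(64) = 1/14699 + 1 = 14700/14699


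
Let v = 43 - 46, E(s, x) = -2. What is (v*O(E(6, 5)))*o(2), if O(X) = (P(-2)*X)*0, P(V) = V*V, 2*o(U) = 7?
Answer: 0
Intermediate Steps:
o(U) = 7/2 (o(U) = (½)*7 = 7/2)
v = -3
P(V) = V²
O(X) = 0 (O(X) = ((-2)²*X)*0 = (4*X)*0 = 0)
(v*O(E(6, 5)))*o(2) = -3*0*(7/2) = 0*(7/2) = 0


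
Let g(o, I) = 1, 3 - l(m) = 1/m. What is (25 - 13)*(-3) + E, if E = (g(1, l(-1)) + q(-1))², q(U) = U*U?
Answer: -32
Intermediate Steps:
q(U) = U²
l(m) = 3 - 1/m
E = 4 (E = (1 + (-1)²)² = (1 + 1)² = 2² = 4)
(25 - 13)*(-3) + E = (25 - 13)*(-3) + 4 = 12*(-3) + 4 = -36 + 4 = -32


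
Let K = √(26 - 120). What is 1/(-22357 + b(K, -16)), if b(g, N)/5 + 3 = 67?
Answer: -1/22037 ≈ -4.5378e-5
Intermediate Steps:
K = I*√94 (K = √(-94) = I*√94 ≈ 9.6954*I)
b(g, N) = 320 (b(g, N) = -15 + 5*67 = -15 + 335 = 320)
1/(-22357 + b(K, -16)) = 1/(-22357 + 320) = 1/(-22037) = -1/22037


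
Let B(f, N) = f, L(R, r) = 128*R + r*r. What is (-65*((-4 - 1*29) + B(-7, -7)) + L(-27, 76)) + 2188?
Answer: 7108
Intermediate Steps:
L(R, r) = r**2 + 128*R (L(R, r) = 128*R + r**2 = r**2 + 128*R)
(-65*((-4 - 1*29) + B(-7, -7)) + L(-27, 76)) + 2188 = (-65*((-4 - 1*29) - 7) + (76**2 + 128*(-27))) + 2188 = (-65*((-4 - 29) - 7) + (5776 - 3456)) + 2188 = (-65*(-33 - 7) + 2320) + 2188 = (-65*(-40) + 2320) + 2188 = (2600 + 2320) + 2188 = 4920 + 2188 = 7108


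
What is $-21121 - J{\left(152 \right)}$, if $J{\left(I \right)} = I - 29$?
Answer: $-21244$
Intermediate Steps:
$J{\left(I \right)} = -29 + I$ ($J{\left(I \right)} = I - 29 = -29 + I$)
$-21121 - J{\left(152 \right)} = -21121 - \left(-29 + 152\right) = -21121 - 123 = -21244$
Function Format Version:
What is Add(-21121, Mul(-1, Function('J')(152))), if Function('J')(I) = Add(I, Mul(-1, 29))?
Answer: -21244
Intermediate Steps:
Function('J')(I) = Add(-29, I) (Function('J')(I) = Add(I, -29) = Add(-29, I))
Add(-21121, Mul(-1, Function('J')(152))) = Add(-21121, Mul(-1, Add(-29, 152))) = Add(-21121, Mul(-1, 123)) = Add(-21121, -123) = -21244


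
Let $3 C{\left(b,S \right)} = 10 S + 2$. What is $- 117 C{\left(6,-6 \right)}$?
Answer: $2262$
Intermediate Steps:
$C{\left(b,S \right)} = \frac{2}{3} + \frac{10 S}{3}$ ($C{\left(b,S \right)} = \frac{10 S + 2}{3} = \frac{2 + 10 S}{3} = \frac{2}{3} + \frac{10 S}{3}$)
$- 117 C{\left(6,-6 \right)} = - 117 \left(\frac{2}{3} + \frac{10}{3} \left(-6\right)\right) = - 117 \left(\frac{2}{3} - 20\right) = \left(-117\right) \left(- \frac{58}{3}\right) = 2262$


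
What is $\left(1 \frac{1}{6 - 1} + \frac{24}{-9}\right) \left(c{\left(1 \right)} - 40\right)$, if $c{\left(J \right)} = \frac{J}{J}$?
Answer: $\frac{481}{5} \approx 96.2$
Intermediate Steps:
$c{\left(J \right)} = 1$
$\left(1 \frac{1}{6 - 1} + \frac{24}{-9}\right) \left(c{\left(1 \right)} - 40\right) = \left(1 \frac{1}{6 - 1} + \frac{24}{-9}\right) \left(1 - 40\right) = \left(1 \cdot \frac{1}{5} + 24 \left(- \frac{1}{9}\right)\right) \left(-39\right) = \left(1 \cdot \frac{1}{5} - \frac{8}{3}\right) \left(-39\right) = \left(\frac{1}{5} - \frac{8}{3}\right) \left(-39\right) = \left(- \frac{37}{15}\right) \left(-39\right) = \frac{481}{5}$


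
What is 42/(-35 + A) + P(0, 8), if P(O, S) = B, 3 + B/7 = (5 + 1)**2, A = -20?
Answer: 12663/55 ≈ 230.24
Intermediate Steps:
B = 231 (B = -21 + 7*(5 + 1)**2 = -21 + 7*6**2 = -21 + 7*36 = -21 + 252 = 231)
P(O, S) = 231
42/(-35 + A) + P(0, 8) = 42/(-35 - 20) + 231 = 42/(-55) + 231 = 42*(-1/55) + 231 = -42/55 + 231 = 12663/55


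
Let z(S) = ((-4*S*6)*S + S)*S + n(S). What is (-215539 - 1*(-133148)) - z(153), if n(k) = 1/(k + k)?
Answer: 26270726687/306 ≈ 8.5852e+7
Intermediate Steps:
n(k) = 1/(2*k)
z(S) = 1/(2*S) + S*(S - 24*S**2) (z(S) = ((-4*S*6)*S + S)*S + 1/(2*S) = ((-24*S)*S + S)*S + 1/(2*S) = (-24*S**2 + S)*S + 1/(2*S) = (S - 24*S**2)*S + 1/(2*S) = S*(S - 24*S**2) + 1/(2*S) = 1/(2*S) + S*(S - 24*S**2))
(-215539 - 1*(-133148)) - z(153) = (-215539 - 1*(-133148)) - (153**2 + (1/2)/153 - 24*153**3) = (-215539 + 133148) - (23409 + (1/2)*(1/153) - 24*3581577) = -82391 - (23409 + 1/306 - 85957848) = -82391 - 1*(-26295938333/306) = -82391 + 26295938333/306 = 26270726687/306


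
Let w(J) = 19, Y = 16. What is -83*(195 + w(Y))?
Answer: -17762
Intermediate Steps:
-83*(195 + w(Y)) = -83*(195 + 19) = -83*214 = -17762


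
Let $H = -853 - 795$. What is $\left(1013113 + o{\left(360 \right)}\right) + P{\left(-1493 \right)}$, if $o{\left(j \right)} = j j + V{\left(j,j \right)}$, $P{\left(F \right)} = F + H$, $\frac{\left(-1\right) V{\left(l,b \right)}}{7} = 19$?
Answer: $1139439$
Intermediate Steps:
$V{\left(l,b \right)} = -133$ ($V{\left(l,b \right)} = \left(-7\right) 19 = -133$)
$H = -1648$ ($H = -853 - 795 = -1648$)
$P{\left(F \right)} = -1648 + F$ ($P{\left(F \right)} = F - 1648 = -1648 + F$)
$o{\left(j \right)} = -133 + j^{2}$ ($o{\left(j \right)} = j j - 133 = j^{2} - 133 = -133 + j^{2}$)
$\left(1013113 + o{\left(360 \right)}\right) + P{\left(-1493 \right)} = \left(1013113 - \left(133 - 360^{2}\right)\right) - 3141 = \left(1013113 + \left(-133 + 129600\right)\right) - 3141 = \left(1013113 + 129467\right) - 3141 = 1142580 - 3141 = 1139439$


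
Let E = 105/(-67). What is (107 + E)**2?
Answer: 49900096/4489 ≈ 11116.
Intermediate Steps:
E = -105/67 (E = 105*(-1/67) = -105/67 ≈ -1.5672)
(107 + E)**2 = (107 - 105/67)**2 = (7064/67)**2 = 49900096/4489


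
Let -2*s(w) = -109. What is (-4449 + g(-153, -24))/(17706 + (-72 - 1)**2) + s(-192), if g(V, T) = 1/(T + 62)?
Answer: 23768212/437665 ≈ 54.307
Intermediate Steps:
g(V, T) = 1/(62 + T)
s(w) = 109/2 (s(w) = -1/2*(-109) = 109/2)
(-4449 + g(-153, -24))/(17706 + (-72 - 1)**2) + s(-192) = (-4449 + 1/(62 - 24))/(17706 + (-72 - 1)**2) + 109/2 = (-4449 + 1/38)/(17706 + (-73)**2) + 109/2 = (-4449 + 1/38)/(17706 + 5329) + 109/2 = -169061/38/23035 + 109/2 = -169061/38*1/23035 + 109/2 = -169061/875330 + 109/2 = 23768212/437665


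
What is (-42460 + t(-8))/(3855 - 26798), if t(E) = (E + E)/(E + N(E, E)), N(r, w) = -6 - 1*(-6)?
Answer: 42458/22943 ≈ 1.8506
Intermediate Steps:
N(r, w) = 0 (N(r, w) = -6 + 6 = 0)
t(E) = 2 (t(E) = (E + E)/(E + 0) = (2*E)/E = 2)
(-42460 + t(-8))/(3855 - 26798) = (-42460 + 2)/(3855 - 26798) = -42458/(-22943) = -42458*(-1/22943) = 42458/22943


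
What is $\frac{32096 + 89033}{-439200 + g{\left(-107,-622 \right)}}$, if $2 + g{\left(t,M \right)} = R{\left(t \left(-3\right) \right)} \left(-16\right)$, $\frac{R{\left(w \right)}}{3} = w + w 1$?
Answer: $- \frac{121129}{470018} \approx -0.25771$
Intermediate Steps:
$R{\left(w \right)} = 6 w$ ($R{\left(w \right)} = 3 \left(w + w 1\right) = 3 \left(w + w\right) = 3 \cdot 2 w = 6 w$)
$g{\left(t,M \right)} = -2 + 288 t$ ($g{\left(t,M \right)} = -2 + 6 t \left(-3\right) \left(-16\right) = -2 + 6 \left(- 3 t\right) \left(-16\right) = -2 + - 18 t \left(-16\right) = -2 + 288 t$)
$\frac{32096 + 89033}{-439200 + g{\left(-107,-622 \right)}} = \frac{32096 + 89033}{-439200 + \left(-2 + 288 \left(-107\right)\right)} = \frac{121129}{-439200 - 30818} = \frac{121129}{-470018} = 121129 \left(- \frac{1}{470018}\right) = - \frac{121129}{470018}$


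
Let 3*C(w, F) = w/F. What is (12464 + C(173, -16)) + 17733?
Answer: 1449283/48 ≈ 30193.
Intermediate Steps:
C(w, F) = w/(3*F) (C(w, F) = (w/F)/3 = w/(3*F))
(12464 + C(173, -16)) + 17733 = (12464 + (⅓)*173/(-16)) + 17733 = (12464 + (⅓)*173*(-1/16)) + 17733 = (12464 - 173/48) + 17733 = 598099/48 + 17733 = 1449283/48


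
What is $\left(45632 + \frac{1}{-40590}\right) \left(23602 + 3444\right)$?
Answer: $\frac{25047339532717}{20295} \approx 1.2342 \cdot 10^{9}$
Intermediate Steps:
$\left(45632 + \frac{1}{-40590}\right) \left(23602 + 3444\right) = \left(45632 - \frac{1}{40590}\right) 27046 = \frac{1852202879}{40590} \cdot 27046 = \frac{25047339532717}{20295}$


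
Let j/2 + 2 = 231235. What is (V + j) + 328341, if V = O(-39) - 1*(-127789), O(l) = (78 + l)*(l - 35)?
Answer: 915710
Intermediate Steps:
j = 462466 (j = -4 + 2*231235 = -4 + 462470 = 462466)
O(l) = (-35 + l)*(78 + l) (O(l) = (78 + l)*(-35 + l) = (-35 + l)*(78 + l))
V = 124903 (V = (-2730 + (-39)**2 + 43*(-39)) - 1*(-127789) = (-2730 + 1521 - 1677) + 127789 = -2886 + 127789 = 124903)
(V + j) + 328341 = (124903 + 462466) + 328341 = 587369 + 328341 = 915710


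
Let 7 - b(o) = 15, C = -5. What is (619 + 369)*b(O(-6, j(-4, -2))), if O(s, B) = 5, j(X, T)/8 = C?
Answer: -7904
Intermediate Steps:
j(X, T) = -40 (j(X, T) = 8*(-5) = -40)
b(o) = -8 (b(o) = 7 - 1*15 = 7 - 15 = -8)
(619 + 369)*b(O(-6, j(-4, -2))) = (619 + 369)*(-8) = 988*(-8) = -7904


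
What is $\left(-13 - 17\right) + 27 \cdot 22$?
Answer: $564$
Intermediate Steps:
$\left(-13 - 17\right) + 27 \cdot 22 = -30 + 594 = 564$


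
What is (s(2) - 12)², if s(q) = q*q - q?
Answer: 100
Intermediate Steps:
s(q) = q² - q
(s(2) - 12)² = (2*(-1 + 2) - 12)² = (2*1 - 12)² = (2 - 12)² = (-10)² = 100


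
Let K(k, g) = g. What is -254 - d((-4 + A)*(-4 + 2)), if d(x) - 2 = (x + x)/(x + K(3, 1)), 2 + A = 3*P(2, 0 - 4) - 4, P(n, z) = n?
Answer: -2320/9 ≈ -257.78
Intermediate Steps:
A = 0 (A = -2 + (3*2 - 4) = -2 + (6 - 4) = -2 + 2 = 0)
d(x) = 2 + 2*x/(1 + x) (d(x) = 2 + (x + x)/(x + 1) = 2 + (2*x)/(1 + x) = 2 + 2*x/(1 + x))
-254 - d((-4 + A)*(-4 + 2)) = -254 - 2*(1 + 2*((-4 + 0)*(-4 + 2)))/(1 + (-4 + 0)*(-4 + 2)) = -254 - 2*(1 + 2*(-4*(-2)))/(1 - 4*(-2)) = -254 - 2*(1 + 2*8)/(1 + 8) = -254 - 2*(1 + 16)/9 = -254 - 2*17/9 = -254 - 1*34/9 = -254 - 34/9 = -2320/9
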